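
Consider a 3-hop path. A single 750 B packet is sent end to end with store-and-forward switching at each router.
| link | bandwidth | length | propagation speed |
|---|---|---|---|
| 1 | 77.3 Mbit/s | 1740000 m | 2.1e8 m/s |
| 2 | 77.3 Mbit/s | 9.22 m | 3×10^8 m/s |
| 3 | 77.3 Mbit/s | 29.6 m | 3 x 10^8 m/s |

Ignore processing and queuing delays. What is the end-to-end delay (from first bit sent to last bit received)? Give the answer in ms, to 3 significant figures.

8.52 ms

L = 750 × 8 = 6000 bits.
Transmission delay per hop = L/R = 6000/77300000 = 0.0776197 ms; 3 hops → 0.232859 ms.
Propagation delays (d/s per hop): 8.28571, 3.07333e-05, 9.86667e-05 ms; sum = 8.28584 ms.
End-to-end = 8.52 ms.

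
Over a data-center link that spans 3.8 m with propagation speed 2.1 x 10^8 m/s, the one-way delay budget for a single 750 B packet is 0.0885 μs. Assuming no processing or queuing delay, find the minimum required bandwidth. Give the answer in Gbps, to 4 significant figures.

85.22 Gbps

L = 6000 bits.
Propagation delay = 3.8 / 210000000 = 0.0180952 μs.
Transmission budget = 0.0885 − 0.0180952 = 0.0704048 μs.
R ≥ L / t_tx = 6000 bits / 7.04048e-08 s = 85.22 Gbps.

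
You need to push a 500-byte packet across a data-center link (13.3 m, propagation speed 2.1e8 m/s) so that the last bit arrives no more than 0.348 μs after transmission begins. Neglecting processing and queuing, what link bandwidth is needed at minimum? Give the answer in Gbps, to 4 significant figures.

14.05 Gbps

L = 4000 bits.
Propagation delay = 13.3 / 210000000 = 0.0633333 μs.
Transmission budget = 0.348 − 0.0633333 = 0.284667 μs.
R ≥ L / t_tx = 4000 bits / 2.84667e-07 s = 14.05 Gbps.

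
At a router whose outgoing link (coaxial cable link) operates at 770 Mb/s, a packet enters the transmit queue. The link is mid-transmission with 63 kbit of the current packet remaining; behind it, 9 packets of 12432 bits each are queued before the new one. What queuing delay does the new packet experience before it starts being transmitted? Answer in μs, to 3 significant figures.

Each queued packet: L/R = 12432/770000000 = 16.1455 μs.
9 queued → 145.309 μs.
Plus remaining 63000 bits of current packet: 81.8182 μs.
Queuing delay = 227 μs.

227 μs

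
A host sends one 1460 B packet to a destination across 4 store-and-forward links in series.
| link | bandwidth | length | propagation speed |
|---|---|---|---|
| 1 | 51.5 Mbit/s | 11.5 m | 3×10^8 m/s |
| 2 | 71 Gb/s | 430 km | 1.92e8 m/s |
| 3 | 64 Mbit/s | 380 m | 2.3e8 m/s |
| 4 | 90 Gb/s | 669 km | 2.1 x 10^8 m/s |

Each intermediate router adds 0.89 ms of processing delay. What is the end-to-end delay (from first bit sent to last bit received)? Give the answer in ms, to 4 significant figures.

8.507 ms

L = 1460 × 8 = 11680 bits.
Transmission delays (L/R per hop): 0.226796, 0.000164507, 0.1825, 0.000129778 ms; sum = 0.40959 ms.
Propagation delays (d/s per hop): 3.83333e-05, 2.23958, 0.00165217, 3.18571 ms; sum = 5.42699 ms.
Processing at 3 router(s): 3 × 0.89 ms = 2.67 ms.
End-to-end = 8.507 ms.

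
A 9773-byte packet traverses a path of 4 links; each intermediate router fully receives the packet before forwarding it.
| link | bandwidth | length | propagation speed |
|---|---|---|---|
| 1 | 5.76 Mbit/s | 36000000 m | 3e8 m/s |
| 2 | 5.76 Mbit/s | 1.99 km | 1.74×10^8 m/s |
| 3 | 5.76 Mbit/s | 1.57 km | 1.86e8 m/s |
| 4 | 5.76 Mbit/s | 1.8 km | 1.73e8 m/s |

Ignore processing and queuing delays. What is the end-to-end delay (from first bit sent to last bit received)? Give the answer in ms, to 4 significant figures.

L = 9773 × 8 = 78184 bits.
Transmission delay per hop = L/R = 78184/5760000 = 13.5736 ms; 4 hops → 54.2944 ms.
Propagation delays (d/s per hop): 120, 0.0114368, 0.00844086, 0.0104046 ms; sum = 120.03 ms.
End-to-end = 174.3 ms.

174.3 ms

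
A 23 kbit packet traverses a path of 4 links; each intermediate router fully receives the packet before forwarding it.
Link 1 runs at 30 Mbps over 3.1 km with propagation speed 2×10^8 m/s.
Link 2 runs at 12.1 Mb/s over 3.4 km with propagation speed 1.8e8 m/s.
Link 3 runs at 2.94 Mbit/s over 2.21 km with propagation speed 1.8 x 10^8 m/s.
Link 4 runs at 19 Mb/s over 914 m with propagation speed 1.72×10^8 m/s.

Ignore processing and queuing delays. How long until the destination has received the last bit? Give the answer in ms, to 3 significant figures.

L = 23000 bits.
Transmission delays (L/R per hop): 0.766667, 1.90083, 7.82313, 1.21053 ms; sum = 11.7011 ms.
Propagation delays (d/s per hop): 0.0155, 0.0188889, 0.0122778, 0.00531395 ms; sum = 0.0519806 ms.
End-to-end = 11.8 ms.

11.8 ms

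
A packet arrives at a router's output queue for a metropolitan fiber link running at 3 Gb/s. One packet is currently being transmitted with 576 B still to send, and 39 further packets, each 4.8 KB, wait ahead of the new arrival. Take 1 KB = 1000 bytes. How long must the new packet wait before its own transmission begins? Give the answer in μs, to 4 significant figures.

Each queued packet: L/R = 38400/3000000000 = 12.8 μs.
39 queued → 499.2 μs.
Plus remaining 4608 bits of current packet: 1.536 μs.
Queuing delay = 500.7 μs.

500.7 μs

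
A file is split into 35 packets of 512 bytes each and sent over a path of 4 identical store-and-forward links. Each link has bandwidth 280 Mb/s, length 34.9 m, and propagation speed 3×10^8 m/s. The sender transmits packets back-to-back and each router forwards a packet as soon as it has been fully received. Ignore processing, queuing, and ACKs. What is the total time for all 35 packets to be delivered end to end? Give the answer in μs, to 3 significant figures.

556 μs

Per-hop transmission t_tx = L/R = 4096/280000000 = 14.6286 μs.
Per-hop propagation t_prop = 34.9/300000000 = 0.116333 μs.
Pipeline fill: first packet needs 4·t_tx to clear all hops; remaining 34 packets each add one t_tx.
Total = (4+35-1)·t_tx + 4·t_prop = 38·14.6286 + 4·0.116333 = 556 μs.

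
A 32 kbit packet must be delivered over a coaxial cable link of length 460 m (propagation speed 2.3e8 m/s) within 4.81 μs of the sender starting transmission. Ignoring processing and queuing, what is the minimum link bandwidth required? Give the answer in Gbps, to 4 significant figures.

Propagation delay = 460 / 2.3e+08 = 2 μs.
Transmission budget = 4.81 − 2 = 2.81 μs.
R ≥ L / t_tx = 32000 bits / 2.81e-06 s = 11.39 Gbps.

11.39 Gbps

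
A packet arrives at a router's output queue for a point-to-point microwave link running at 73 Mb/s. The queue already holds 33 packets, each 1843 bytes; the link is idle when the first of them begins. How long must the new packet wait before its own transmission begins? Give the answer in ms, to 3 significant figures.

Each queued packet: L/R = 14744/73000000 = 0.201973 ms.
33 queued → 6.6651 ms.
Queuing delay = 6.67 ms.

6.67 ms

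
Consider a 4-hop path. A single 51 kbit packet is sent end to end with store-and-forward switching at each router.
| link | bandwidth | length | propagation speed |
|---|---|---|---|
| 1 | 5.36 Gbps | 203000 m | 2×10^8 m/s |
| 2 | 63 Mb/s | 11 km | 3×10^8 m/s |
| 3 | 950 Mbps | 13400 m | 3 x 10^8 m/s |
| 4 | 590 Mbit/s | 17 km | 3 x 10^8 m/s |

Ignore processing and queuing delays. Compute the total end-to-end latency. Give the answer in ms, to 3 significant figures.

2.11 ms

L = 51000 bits.
Transmission delays (L/R per hop): 0.00951493, 0.809524, 0.0536842, 0.0864407 ms; sum = 0.959164 ms.
Propagation delays (d/s per hop): 1.015, 0.0366667, 0.0446667, 0.0566667 ms; sum = 1.153 ms.
End-to-end = 2.11 ms.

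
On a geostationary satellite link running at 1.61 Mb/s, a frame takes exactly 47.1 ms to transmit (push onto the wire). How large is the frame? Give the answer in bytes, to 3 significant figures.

L = R × t_tx = 1610000 b/s × 0.0471 s = 75831 bits.
In bytes: 75831 / 8 = 9480 bytes.

9480 bytes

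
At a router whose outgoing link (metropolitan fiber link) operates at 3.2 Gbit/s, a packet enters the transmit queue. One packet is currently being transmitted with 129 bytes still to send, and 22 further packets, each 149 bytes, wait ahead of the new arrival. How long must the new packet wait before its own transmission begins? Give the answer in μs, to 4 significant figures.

Each queued packet: L/R = 1192/3200000000 = 0.3725 μs.
22 queued → 8.195 μs.
Plus remaining 1032 bits of current packet: 0.3225 μs.
Queuing delay = 8.518 μs.

8.518 μs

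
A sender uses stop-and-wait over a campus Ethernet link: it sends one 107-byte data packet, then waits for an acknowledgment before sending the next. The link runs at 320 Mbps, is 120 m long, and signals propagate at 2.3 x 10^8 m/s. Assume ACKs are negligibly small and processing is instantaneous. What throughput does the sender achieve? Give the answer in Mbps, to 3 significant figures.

230 Mbps

t_tx = L/R = 856/320000000 = 2.675e-06 s.
t_prop = 120/2.3e+08 = 5.21739e-07 s; RTT = 1.04348e-06 s.
Cycle = t_tx + RTT = 3.71848e-06 s.
Throughput = L / cycle = 856 / 3.71848e-06 = 230 Mbps.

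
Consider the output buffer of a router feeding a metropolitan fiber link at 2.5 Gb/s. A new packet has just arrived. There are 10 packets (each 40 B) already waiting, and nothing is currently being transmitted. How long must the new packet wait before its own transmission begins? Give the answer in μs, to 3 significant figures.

Each queued packet: L/R = 320/2500000000 = 0.128 μs.
10 queued → 1.28 μs.
Queuing delay = 1.28 μs.

1.28 μs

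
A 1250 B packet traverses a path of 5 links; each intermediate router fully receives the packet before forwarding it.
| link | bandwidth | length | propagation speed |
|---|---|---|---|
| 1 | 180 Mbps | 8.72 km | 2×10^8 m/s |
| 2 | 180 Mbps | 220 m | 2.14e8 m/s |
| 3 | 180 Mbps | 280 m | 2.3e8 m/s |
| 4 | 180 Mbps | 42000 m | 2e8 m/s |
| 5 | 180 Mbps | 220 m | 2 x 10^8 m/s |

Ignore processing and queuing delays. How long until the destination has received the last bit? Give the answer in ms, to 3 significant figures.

0.535 ms

L = 1250 × 8 = 10000 bits.
Transmission delay per hop = L/R = 10000/180000000 = 0.0555556 ms; 5 hops → 0.277778 ms.
Propagation delays (d/s per hop): 0.0436, 0.00102804, 0.00121739, 0.21, 0.0011 ms; sum = 0.256945 ms.
End-to-end = 0.535 ms.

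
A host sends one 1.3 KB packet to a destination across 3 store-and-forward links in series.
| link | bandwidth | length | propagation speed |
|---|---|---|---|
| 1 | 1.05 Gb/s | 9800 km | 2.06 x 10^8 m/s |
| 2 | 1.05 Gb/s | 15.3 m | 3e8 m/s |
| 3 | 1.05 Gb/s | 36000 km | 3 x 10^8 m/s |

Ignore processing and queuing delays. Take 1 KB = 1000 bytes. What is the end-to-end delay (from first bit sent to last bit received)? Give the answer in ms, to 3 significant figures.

L = 10400 bits.
Transmission delay per hop = L/R = 10400/1050000000 = 0.00990476 ms; 3 hops → 0.0297143 ms.
Propagation delays (d/s per hop): 47.5728, 5.1e-05, 120 ms; sum = 167.573 ms.
End-to-end = 168 ms.

168 ms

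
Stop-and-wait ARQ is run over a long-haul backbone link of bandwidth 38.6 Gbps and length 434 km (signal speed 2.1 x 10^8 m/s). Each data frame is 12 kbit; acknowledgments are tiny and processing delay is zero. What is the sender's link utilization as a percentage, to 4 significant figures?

0.007521 %

t_tx = L/R = 12000/38600000000 = 3.10881e-07 s.
t_prop = 434000/210000000 = 0.00206667 s; RTT = 0.00413333 s.
Cycle = t_tx + RTT = 0.00413364 s.
Utilization = t_tx / cycle = 3.10881e-07/0.00413364 = 0.007521 %.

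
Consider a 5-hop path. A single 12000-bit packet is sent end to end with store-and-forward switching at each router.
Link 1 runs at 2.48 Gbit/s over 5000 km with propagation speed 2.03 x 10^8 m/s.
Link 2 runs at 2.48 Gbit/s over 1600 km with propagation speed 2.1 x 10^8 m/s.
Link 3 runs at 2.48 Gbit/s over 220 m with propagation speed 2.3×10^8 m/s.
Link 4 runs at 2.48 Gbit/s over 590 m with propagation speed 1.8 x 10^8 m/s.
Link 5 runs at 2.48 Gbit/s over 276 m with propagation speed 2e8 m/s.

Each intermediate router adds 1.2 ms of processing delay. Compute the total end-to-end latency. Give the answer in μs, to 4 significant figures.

37080 μs

Transmission delay per hop = L/R = 12000/2480000000 = 4.83871 μs; 5 hops → 24.1935 μs.
Propagation delays (d/s per hop): 24630.5, 7619.05, 0.956522, 3.27778, 1.38 μs; sum = 32255.2 μs.
Processing at 4 router(s): 4 × 1.2 ms = 4800 μs.
End-to-end = 37080 μs.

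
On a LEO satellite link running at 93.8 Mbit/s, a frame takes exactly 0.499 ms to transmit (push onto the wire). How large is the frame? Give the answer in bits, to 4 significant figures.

L = R × t_tx = 93800000 b/s × 0.000499 s = 46806.2 bits.

46810 bits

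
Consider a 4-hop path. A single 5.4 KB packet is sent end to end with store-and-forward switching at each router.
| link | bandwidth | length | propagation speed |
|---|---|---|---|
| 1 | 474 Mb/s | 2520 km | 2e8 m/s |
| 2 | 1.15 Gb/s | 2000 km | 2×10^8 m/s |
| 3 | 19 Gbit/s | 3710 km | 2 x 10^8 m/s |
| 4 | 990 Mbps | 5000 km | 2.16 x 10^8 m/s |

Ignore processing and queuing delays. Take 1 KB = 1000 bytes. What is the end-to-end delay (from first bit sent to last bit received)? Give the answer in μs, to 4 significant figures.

L = 43200 bits.
Transmission delays (L/R per hop): 91.1392, 37.5652, 2.27368, 43.6364 μs; sum = 174.615 μs.
Propagation delays (d/s per hop): 12600, 10000, 18550, 23148.1 μs; sum = 64298.1 μs.
End-to-end = 64470 μs.

64470 μs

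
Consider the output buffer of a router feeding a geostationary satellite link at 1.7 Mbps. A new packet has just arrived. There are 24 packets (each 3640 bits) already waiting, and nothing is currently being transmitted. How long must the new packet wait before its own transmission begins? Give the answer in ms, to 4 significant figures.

Each queued packet: L/R = 3640/1700000 = 2.14118 ms.
24 queued → 51.3882 ms.
Queuing delay = 51.39 ms.

51.39 ms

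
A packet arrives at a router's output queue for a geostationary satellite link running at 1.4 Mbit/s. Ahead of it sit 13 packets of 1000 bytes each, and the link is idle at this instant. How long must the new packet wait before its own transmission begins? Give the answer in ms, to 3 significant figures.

Each queued packet: L/R = 8000/1400000 = 5.71429 ms.
13 queued → 74.2857 ms.
Queuing delay = 74.3 ms.

74.3 ms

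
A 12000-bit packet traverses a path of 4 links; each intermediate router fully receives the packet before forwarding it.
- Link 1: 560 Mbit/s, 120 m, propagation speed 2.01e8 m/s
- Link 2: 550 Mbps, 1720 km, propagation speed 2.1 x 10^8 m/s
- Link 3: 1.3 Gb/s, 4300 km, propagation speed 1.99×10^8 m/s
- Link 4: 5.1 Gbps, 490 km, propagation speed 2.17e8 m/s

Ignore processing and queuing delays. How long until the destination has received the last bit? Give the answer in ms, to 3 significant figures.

Transmission delays (L/R per hop): 0.0214286, 0.0218182, 0.00923077, 0.00235294 ms; sum = 0.0548305 ms.
Propagation delays (d/s per hop): 0.000597015, 8.19048, 21.608, 2.25806 ms; sum = 32.0572 ms.
End-to-end = 32.1 ms.

32.1 ms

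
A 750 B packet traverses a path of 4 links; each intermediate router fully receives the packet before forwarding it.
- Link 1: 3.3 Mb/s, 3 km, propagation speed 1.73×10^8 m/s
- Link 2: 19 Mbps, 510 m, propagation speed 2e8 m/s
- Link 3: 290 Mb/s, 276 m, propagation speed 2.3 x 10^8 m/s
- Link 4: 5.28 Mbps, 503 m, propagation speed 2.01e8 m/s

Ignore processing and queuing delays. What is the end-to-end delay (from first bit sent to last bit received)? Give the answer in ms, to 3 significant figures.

L = 750 × 8 = 6000 bits.
Transmission delays (L/R per hop): 1.81818, 0.315789, 0.0206897, 1.13636 ms; sum = 3.29102 ms.
Propagation delays (d/s per hop): 0.017341, 0.00255, 0.0012, 0.00250249 ms; sum = 0.0235935 ms.
End-to-end = 3.31 ms.

3.31 ms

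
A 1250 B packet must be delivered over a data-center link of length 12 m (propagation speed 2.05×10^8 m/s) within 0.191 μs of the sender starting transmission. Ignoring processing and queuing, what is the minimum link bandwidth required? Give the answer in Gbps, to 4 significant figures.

75.49 Gbps

L = 10000 bits.
Propagation delay = 12 / 2.05e+08 = 0.0585366 μs.
Transmission budget = 0.191 − 0.0585366 = 0.132463 μs.
R ≥ L / t_tx = 10000 bits / 1.32463e-07 s = 75.49 Gbps.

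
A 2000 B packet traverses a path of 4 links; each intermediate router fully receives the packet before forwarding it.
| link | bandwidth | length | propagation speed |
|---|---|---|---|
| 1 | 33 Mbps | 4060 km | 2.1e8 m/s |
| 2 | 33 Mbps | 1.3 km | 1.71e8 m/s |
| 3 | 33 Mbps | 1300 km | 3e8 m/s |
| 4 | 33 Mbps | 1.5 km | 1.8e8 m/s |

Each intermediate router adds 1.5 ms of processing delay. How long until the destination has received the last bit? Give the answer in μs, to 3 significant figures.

30100 μs

L = 2000 × 8 = 16000 bits.
Transmission delay per hop = L/R = 16000/33000000 = 484.848 μs; 4 hops → 1939.39 μs.
Propagation delays (d/s per hop): 19333.3, 7.60234, 4333.33, 8.33333 μs; sum = 23682.6 μs.
Processing at 3 router(s): 3 × 1.5 ms = 4500 μs.
End-to-end = 30100 μs.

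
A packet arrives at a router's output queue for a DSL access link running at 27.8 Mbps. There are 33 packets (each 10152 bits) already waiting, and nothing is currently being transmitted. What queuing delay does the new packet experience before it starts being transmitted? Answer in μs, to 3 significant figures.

12100 μs

Each queued packet: L/R = 10152/27800000 = 365.18 μs.
33 queued → 12050.9 μs.
Queuing delay = 12100 μs.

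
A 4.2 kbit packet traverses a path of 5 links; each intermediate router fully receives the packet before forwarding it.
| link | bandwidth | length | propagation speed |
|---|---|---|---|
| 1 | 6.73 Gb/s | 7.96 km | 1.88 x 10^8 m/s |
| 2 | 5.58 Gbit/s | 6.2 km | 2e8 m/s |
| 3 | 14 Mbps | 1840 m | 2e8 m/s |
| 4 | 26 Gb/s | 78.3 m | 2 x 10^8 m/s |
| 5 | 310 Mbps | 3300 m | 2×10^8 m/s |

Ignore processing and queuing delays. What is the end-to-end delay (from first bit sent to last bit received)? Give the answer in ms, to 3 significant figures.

0.415 ms

L = 4200 bits.
Transmission delays (L/R per hop): 0.000624071, 0.000752688, 0.3, 0.000161538, 0.0135484 ms; sum = 0.315087 ms.
Propagation delays (d/s per hop): 0.0423404, 0.031, 0.0092, 0.0003915, 0.0165 ms; sum = 0.0994319 ms.
End-to-end = 0.415 ms.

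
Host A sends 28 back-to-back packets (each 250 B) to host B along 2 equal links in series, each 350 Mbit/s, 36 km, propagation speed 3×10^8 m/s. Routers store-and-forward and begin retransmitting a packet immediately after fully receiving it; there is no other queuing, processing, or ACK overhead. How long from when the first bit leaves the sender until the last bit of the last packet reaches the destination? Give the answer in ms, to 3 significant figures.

Per-hop transmission t_tx = L/R = 2000/350000000 = 0.00571429 ms.
Per-hop propagation t_prop = 36000/300000000 = 0.12 ms.
Pipeline fill: first packet needs 2·t_tx to clear all hops; remaining 27 packets each add one t_tx.
Total = (2+28-1)·t_tx + 2·t_prop = 29·0.00571429 + 2·0.12 = 0.406 ms.

0.406 ms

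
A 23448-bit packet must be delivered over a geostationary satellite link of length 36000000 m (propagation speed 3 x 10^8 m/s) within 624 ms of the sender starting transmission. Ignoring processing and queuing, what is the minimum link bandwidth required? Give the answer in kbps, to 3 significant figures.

46.5 kbps

Propagation delay = 36000000 / 300000000 = 120 ms.
Transmission budget = 624 − 120 = 504 ms.
R ≥ L / t_tx = 23448 bits / 0.504 s = 46.5 kbps.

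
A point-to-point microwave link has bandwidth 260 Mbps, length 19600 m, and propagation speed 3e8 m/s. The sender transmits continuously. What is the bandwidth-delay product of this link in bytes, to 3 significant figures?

2120 bytes

Propagation delay = 19600 / 300000000 = 6.53333e-05 s.
BDP = R × t_prop = 260000000 × 6.53333e-05 = 16986.7 bits.
In bytes: 16986.7/8 = 2120 bytes.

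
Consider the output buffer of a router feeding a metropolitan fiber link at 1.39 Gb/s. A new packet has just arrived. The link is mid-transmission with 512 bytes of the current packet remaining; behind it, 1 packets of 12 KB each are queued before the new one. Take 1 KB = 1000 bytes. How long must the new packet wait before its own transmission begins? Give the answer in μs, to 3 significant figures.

72.0 μs

Each queued packet: L/R = 96000/1390000000 = 69.0647 μs.
1 queued → 69.0647 μs.
Plus remaining 4096 bits of current packet: 2.94676 μs.
Queuing delay = 72.0 μs.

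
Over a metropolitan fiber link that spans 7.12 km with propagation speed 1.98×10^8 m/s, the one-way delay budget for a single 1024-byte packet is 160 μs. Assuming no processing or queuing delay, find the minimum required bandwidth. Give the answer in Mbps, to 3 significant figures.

66.0 Mbps

L = 8192 bits.
Propagation delay = 7120 / 198000000 = 35.9596 μs.
Transmission budget = 160 − 35.9596 = 124.04 μs.
R ≥ L / t_tx = 8192 bits / 0.00012404 s = 66.0 Mbps.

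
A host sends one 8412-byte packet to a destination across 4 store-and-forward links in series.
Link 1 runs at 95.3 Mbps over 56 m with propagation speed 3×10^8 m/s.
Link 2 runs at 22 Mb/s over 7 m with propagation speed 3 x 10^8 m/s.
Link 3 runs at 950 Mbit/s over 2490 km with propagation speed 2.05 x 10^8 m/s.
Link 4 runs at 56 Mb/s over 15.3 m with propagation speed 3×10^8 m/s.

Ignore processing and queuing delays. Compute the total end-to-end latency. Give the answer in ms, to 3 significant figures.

17.2 ms

L = 8412 × 8 = 67296 bits.
Transmission delays (L/R per hop): 0.706149, 3.05891, 0.0708379, 1.20171 ms; sum = 5.03761 ms.
Propagation delays (d/s per hop): 0.000186667, 2.33333e-05, 12.1463, 5.1e-05 ms; sum = 12.1466 ms.
End-to-end = 17.2 ms.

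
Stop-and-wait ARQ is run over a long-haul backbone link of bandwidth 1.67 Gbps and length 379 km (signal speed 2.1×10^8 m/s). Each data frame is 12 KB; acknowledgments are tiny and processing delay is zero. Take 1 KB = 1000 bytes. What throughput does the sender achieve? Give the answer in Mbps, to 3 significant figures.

26.2 Mbps

t_tx = L/R = 96000/1670000000 = 5.7485e-05 s.
t_prop = 379000/210000000 = 0.00180476 s; RTT = 0.00360952 s.
Cycle = t_tx + RTT = 0.00366701 s.
Throughput = L / cycle = 96000 / 0.00366701 = 26.2 Mbps.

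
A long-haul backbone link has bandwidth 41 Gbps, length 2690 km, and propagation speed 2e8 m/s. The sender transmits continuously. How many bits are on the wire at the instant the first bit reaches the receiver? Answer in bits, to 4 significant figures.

Propagation delay = 2690000 / 200000000 = 0.01345 s.
BDP = R × t_prop = 41000000000 × 0.01345 = 551450000 bits.

551500000 bits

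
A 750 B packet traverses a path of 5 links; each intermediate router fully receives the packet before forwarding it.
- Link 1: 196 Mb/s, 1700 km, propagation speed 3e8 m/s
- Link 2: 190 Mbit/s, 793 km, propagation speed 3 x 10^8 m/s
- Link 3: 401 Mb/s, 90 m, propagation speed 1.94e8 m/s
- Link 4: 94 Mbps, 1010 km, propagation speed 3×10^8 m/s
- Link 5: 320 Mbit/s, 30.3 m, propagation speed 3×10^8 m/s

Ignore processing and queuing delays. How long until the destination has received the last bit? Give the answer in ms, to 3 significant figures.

L = 750 × 8 = 6000 bits.
Transmission delays (L/R per hop): 0.0306122, 0.0315789, 0.0149626, 0.0638298, 0.01875 ms; sum = 0.159734 ms.
Propagation delays (d/s per hop): 5.66667, 2.64333, 0.000463918, 3.36667, 0.000101 ms; sum = 11.6772 ms.
End-to-end = 11.8 ms.

11.8 ms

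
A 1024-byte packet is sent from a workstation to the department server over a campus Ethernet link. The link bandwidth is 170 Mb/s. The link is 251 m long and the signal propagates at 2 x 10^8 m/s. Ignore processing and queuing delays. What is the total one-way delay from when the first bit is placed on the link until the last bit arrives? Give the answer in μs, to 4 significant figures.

49.44 μs

L = 1024 × 8 = 8192 bits.
Transmission delay = L/R = 8192 / 170000000 = 48.1882 μs.
Propagation delay = d/s = 251 m / 200000000 m/s = 1.255 μs.
Total = 49.44 μs.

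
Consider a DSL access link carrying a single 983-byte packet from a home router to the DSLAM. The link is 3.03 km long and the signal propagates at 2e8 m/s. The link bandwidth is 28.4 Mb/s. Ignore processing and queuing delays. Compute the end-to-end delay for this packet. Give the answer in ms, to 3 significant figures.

0.292 ms

L = 983 × 8 = 7864 bits.
Transmission delay = L/R = 7864 / 28400000 = 0.276901 ms.
Propagation delay = d/s = 3030 m / 200000000 m/s = 0.01515 ms.
Total = 0.292 ms.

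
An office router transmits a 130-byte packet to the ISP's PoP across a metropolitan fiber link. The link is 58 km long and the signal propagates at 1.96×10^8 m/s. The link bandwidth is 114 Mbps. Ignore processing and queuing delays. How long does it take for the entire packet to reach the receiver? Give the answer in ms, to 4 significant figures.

L = 130 × 8 = 1040 bits.
Transmission delay = L/R = 1040 / 114000000 = 0.00912281 ms.
Propagation delay = d/s = 58000 m / 196000000 m/s = 0.295918 ms.
Total = 0.3050 ms.

0.3050 ms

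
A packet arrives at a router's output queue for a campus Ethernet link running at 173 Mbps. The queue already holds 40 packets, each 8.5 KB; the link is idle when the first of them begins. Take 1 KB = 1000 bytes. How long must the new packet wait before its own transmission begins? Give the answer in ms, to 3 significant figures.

15.7 ms

Each queued packet: L/R = 68000/173000000 = 0.393064 ms.
40 queued → 15.7225 ms.
Queuing delay = 15.7 ms.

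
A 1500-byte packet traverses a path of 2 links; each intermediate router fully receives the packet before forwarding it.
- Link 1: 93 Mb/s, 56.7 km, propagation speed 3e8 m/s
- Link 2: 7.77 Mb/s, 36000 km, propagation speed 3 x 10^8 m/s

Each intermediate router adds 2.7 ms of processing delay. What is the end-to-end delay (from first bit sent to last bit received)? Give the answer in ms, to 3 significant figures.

125 ms

L = 1500 × 8 = 12000 bits.
Transmission delays (L/R per hop): 0.129032, 1.5444 ms; sum = 1.67343 ms.
Propagation delays (d/s per hop): 0.189, 120 ms; sum = 120.189 ms.
Processing at 1 router(s): 1 × 2.7 ms = 2.7 ms.
End-to-end = 125 ms.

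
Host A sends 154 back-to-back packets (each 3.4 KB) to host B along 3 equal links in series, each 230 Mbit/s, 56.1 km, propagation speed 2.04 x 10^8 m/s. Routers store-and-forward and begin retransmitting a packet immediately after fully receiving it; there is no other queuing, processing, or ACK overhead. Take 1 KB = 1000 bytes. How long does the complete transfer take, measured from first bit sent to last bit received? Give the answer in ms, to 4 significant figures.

Per-hop transmission t_tx = L/R = 27200/230000000 = 0.118261 ms.
Per-hop propagation t_prop = 56100/204000000 = 0.275 ms.
Pipeline fill: first packet needs 3·t_tx to clear all hops; remaining 153 packets each add one t_tx.
Total = (3+154-1)·t_tx + 3·t_prop = 156·0.118261 + 3·0.275 = 19.27 ms.

19.27 ms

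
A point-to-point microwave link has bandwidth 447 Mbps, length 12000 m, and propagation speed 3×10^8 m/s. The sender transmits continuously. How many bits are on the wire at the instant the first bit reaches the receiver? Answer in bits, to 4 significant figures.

17880 bits

Propagation delay = 12000 / 300000000 = 4e-05 s.
BDP = R × t_prop = 447000000 × 4e-05 = 17880 bits.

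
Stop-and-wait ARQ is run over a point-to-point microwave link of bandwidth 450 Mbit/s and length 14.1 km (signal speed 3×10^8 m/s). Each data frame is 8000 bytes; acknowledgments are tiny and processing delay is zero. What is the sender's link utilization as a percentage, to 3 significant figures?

t_tx = L/R = 64000/450000000 = 0.000142222 s.
t_prop = 14100/300000000 = 4.7e-05 s; RTT = 9.4e-05 s.
Cycle = t_tx + RTT = 0.000236222 s.
Utilization = t_tx / cycle = 0.000142222/0.000236222 = 60.2 %.

60.2 %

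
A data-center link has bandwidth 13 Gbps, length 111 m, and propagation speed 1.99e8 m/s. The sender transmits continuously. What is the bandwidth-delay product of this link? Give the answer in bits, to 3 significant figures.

7250 bits

Propagation delay = 111 / 199000000 = 5.57789e-07 s.
BDP = R × t_prop = 13000000000 × 5.57789e-07 = 7251.26 bits.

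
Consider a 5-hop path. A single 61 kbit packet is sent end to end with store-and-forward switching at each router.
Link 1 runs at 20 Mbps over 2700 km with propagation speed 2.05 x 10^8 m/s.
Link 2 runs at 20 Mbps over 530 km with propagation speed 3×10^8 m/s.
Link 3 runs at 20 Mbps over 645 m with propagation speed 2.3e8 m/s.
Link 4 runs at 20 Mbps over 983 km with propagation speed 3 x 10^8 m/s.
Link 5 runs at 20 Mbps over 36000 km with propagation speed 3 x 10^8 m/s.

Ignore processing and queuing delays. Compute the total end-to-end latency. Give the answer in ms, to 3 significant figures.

L = 61000 bits.
Transmission delay per hop = L/R = 61000/20000000 = 3.05 ms; 5 hops → 15.25 ms.
Propagation delays (d/s per hop): 13.1707, 1.76667, 0.00280435, 3.27667, 120 ms; sum = 138.217 ms.
End-to-end = 153 ms.

153 ms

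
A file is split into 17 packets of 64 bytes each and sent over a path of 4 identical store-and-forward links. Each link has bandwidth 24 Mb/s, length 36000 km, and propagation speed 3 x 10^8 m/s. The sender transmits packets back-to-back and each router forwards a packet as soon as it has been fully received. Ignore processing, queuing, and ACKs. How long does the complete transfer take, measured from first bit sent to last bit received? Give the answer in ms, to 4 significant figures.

Per-hop transmission t_tx = L/R = 512/24000000 = 0.0213333 ms.
Per-hop propagation t_prop = 36000000/300000000 = 120 ms.
Pipeline fill: first packet needs 4·t_tx to clear all hops; remaining 16 packets each add one t_tx.
Total = (4+17-1)·t_tx + 4·t_prop = 20·0.0213333 + 4·120 = 480.4 ms.

480.4 ms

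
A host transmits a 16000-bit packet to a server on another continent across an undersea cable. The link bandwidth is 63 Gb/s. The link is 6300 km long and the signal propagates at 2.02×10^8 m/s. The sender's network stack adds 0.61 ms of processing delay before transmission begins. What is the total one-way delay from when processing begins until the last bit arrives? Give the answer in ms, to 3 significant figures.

31.8 ms

Transmission delay = L/R = 16000 / 63000000000 = 0.000253968 ms.
Propagation delay = d/s = 6300000 m / 202000000 m/s = 31.1881 ms.
Plus processing delay 0.61 ms = 0.61 ms.
Total = 31.8 ms.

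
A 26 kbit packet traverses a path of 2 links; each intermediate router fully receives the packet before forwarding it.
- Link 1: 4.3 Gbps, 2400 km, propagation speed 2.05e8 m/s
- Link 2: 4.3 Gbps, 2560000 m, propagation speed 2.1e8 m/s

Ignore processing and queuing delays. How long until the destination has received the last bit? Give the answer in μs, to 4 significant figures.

L = 26000 bits.
Transmission delay per hop = L/R = 26000/4300000000 = 6.04651 μs; 2 hops → 12.093 μs.
Propagation delays (d/s per hop): 11707.3, 12190.5 μs; sum = 23897.8 μs.
End-to-end = 23910 μs.

23910 μs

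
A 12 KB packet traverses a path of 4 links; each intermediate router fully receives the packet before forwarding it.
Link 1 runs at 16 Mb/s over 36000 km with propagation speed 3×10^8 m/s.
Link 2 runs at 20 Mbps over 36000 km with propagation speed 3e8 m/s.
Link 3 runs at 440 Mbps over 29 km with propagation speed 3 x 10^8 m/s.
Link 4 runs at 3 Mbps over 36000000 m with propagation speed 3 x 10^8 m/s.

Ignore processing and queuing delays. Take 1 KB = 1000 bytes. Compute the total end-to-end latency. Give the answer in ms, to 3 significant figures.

L = 96000 bits.
Transmission delays (L/R per hop): 6, 4.8, 0.218182, 32 ms; sum = 43.0182 ms.
Propagation delays (d/s per hop): 120, 120, 0.0966667, 120 ms; sum = 360.097 ms.
End-to-end = 403 ms.

403 ms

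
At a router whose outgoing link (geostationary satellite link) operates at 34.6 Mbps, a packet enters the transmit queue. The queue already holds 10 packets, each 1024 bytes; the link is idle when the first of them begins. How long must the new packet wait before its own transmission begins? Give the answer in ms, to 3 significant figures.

2.37 ms

Each queued packet: L/R = 8192/34600000 = 0.236763 ms.
10 queued → 2.36763 ms.
Queuing delay = 2.37 ms.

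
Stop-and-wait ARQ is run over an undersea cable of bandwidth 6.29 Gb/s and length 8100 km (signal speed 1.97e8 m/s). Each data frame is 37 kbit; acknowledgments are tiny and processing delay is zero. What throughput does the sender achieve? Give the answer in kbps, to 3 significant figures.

450 kbps

t_tx = L/R = 37000/6290000000 = 5.88235e-06 s.
t_prop = 8100000/197000000 = 0.0411168 s; RTT = 0.0822335 s.
Cycle = t_tx + RTT = 0.0822394 s.
Throughput = L / cycle = 37000 / 0.0822394 = 450 kbps.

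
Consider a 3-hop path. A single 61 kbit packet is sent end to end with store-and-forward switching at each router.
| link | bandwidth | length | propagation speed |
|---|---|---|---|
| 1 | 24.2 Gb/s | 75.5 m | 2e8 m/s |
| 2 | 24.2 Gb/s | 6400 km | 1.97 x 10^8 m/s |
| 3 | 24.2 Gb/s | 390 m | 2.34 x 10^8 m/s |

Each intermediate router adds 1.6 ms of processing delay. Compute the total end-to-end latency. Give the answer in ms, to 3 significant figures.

35.7 ms

L = 61000 bits.
Transmission delay per hop = L/R = 61000/24200000000 = 0.00252066 ms; 3 hops → 0.00756198 ms.
Propagation delays (d/s per hop): 0.0003775, 32.4873, 0.00166667 ms; sum = 32.4894 ms.
Processing at 2 router(s): 2 × 1.6 ms = 3.2 ms.
End-to-end = 35.7 ms.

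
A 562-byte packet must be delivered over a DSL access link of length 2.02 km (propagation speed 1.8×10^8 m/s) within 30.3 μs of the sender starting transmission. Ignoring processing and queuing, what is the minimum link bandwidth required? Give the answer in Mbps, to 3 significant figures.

L = 4496 bits.
Propagation delay = 2020 / 180000000 = 11.2222 μs.
Transmission budget = 30.3 − 11.2222 = 19.0778 μs.
R ≥ L / t_tx = 4496 bits / 1.90778e-05 s = 236 Mbps.

236 Mbps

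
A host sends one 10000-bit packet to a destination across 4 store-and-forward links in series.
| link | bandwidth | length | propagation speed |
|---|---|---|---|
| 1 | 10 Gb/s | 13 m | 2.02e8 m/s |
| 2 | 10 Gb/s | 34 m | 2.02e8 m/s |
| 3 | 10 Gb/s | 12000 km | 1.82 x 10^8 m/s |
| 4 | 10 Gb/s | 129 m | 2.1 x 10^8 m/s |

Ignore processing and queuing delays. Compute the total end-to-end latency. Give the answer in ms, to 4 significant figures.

65.94 ms

Transmission delay per hop = L/R = 10000/10000000000 = 0.001 ms; 4 hops → 0.004 ms.
Propagation delays (d/s per hop): 6.43564e-05, 0.000168317, 65.9341, 0.000614286 ms; sum = 65.9349 ms.
End-to-end = 65.94 ms.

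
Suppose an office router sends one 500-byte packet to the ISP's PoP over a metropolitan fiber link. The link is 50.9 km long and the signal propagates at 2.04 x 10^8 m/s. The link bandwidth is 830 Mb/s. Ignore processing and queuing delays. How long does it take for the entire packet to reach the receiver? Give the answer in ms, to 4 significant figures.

0.2543 ms

L = 500 × 8 = 4000 bits.
Transmission delay = L/R = 4000 / 830000000 = 0.00481928 ms.
Propagation delay = d/s = 50900 m / 204000000 m/s = 0.24951 ms.
Total = 0.2543 ms.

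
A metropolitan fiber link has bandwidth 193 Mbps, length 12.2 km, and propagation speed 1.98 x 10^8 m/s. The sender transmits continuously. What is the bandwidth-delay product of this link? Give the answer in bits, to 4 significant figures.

11890 bits

Propagation delay = 12200 / 198000000 = 6.16162e-05 s.
BDP = R × t_prop = 193000000 × 6.16162e-05 = 11891.9 bits.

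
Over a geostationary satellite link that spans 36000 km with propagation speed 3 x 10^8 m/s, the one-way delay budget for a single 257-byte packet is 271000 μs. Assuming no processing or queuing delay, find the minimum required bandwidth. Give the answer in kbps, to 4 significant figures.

L = 2056 bits.
Propagation delay = 36000000 / 300000000 = 120000 μs.
Transmission budget = 271000 − 120000 = 151000 μs.
R ≥ L / t_tx = 2056 bits / 0.151 s = 13.62 kbps.

13.62 kbps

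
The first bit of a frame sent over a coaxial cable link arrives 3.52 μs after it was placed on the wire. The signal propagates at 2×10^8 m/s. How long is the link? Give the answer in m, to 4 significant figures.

d = s × t_prop = 200000000 × 3.52e-06 = 704.0 m.

704.0 m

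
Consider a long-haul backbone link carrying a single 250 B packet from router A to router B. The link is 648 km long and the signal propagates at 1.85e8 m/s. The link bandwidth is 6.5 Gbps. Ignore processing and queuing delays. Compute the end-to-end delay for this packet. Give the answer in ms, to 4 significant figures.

3.503 ms

L = 250 × 8 = 2000 bits.
Transmission delay = L/R = 2000 / 6500000000 = 0.000307692 ms.
Propagation delay = d/s = 648000 m / 185000000 m/s = 3.5027 ms.
Total = 3.503 ms.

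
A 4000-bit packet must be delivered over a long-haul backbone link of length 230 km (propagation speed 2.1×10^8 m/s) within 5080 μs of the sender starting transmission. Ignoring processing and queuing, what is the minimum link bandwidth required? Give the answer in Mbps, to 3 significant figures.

1.00 Mbps

Propagation delay = 230000 / 210000000 = 1095.24 μs.
Transmission budget = 5080 − 1095.24 = 3984.76 μs.
R ≥ L / t_tx = 4000 bits / 0.00398476 s = 1.00 Mbps.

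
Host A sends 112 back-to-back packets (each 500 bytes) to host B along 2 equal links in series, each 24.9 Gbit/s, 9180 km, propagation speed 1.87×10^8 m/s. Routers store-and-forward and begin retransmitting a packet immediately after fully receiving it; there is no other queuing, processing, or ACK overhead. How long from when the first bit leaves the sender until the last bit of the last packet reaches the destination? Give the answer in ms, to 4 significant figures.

98.20 ms

Per-hop transmission t_tx = L/R = 4000/24900000000 = 0.000160643 ms.
Per-hop propagation t_prop = 9180000/187000000 = 49.0909 ms.
Pipeline fill: first packet needs 2·t_tx to clear all hops; remaining 111 packets each add one t_tx.
Total = (2+112-1)·t_tx + 2·t_prop = 113·0.000160643 + 2·49.0909 = 98.20 ms.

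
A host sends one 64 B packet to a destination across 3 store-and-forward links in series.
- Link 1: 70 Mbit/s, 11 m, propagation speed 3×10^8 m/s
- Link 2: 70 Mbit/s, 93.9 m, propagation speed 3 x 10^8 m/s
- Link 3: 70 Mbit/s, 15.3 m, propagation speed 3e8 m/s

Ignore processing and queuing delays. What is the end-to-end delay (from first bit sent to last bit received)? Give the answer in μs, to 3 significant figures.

L = 64 × 8 = 512 bits.
Transmission delay per hop = L/R = 512/70000000 = 7.31429 μs; 3 hops → 21.9429 μs.
Propagation delays (d/s per hop): 0.0366667, 0.313, 0.051 μs; sum = 0.400667 μs.
End-to-end = 22.3 μs.

22.3 μs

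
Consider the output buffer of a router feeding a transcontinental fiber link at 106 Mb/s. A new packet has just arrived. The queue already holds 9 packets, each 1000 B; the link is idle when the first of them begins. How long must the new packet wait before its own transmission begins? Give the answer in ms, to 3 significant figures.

Each queued packet: L/R = 8000/106000000 = 0.0754717 ms.
9 queued → 0.679245 ms.
Queuing delay = 0.679 ms.

0.679 ms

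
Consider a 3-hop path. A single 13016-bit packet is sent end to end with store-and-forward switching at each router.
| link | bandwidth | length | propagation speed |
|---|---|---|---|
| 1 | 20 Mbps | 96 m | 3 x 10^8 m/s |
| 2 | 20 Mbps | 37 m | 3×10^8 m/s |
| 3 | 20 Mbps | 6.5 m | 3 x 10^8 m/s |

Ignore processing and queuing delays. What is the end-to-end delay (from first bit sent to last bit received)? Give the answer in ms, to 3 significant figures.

Transmission delay per hop = L/R = 13016/20000000 = 0.6508 ms; 3 hops → 1.9524 ms.
Propagation delays (d/s per hop): 0.00032, 0.000123333, 2.16667e-05 ms; sum = 0.000465 ms.
End-to-end = 1.95 ms.

1.95 ms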